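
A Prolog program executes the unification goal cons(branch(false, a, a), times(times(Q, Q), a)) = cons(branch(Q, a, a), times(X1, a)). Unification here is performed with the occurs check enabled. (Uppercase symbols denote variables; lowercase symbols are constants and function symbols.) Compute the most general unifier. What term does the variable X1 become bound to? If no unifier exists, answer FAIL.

times(false, false)

Decompose cons/2: branch(false, a, a) = branch(Q, a, a),  times(times(Q, Q), a) = times(X1, a).
Decompose branch/3: false = Q,  a = a,  a = a.
Bind Q := false; substituting into the one remaining equation that mentions Q gives: times(times(false, false), a) = times(X1, a).
Delete trivial equation a = a.
Delete trivial equation a = a.
Decompose times/2: times(false, false) = X1,  a = a.
Bind X1 := times(false, false); no other remaining equation mentions X1.
Delete trivial equation a = a.
MGU = { Q -> false, X1 -> times(false, false) }, so X1 -> times(false, false).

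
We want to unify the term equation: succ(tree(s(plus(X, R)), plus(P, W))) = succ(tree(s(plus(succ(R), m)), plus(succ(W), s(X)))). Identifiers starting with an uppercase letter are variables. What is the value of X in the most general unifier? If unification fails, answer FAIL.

Decompose succ/1: tree(s(plus(X, R)), plus(P, W)) = tree(s(plus(succ(R), m)), plus(succ(W), s(X))).
Decompose tree/2: s(plus(X, R)) = s(plus(succ(R), m)),  plus(P, W) = plus(succ(W), s(X)).
Decompose s/1: plus(X, R) = plus(succ(R), m).
Decompose plus/2: X = succ(R),  R = m.
Bind X := succ(R); substituting into the one remaining equation that mentions X gives: plus(P, W) = plus(succ(W), s(succ(R))).
Bind R := m; substituting into the remaining equation gives: plus(P, W) = plus(succ(W), s(succ(m))). Substituting into the earlier binding gives X := succ(m).
Decompose plus/2: P = succ(W),  W = s(succ(m)).
Bind P := succ(W); no other remaining equation mentions P.
Bind W := s(succ(m)). Substituting into the earlier binding gives P := succ(s(succ(m))).
MGU = { X := succ(m), R := m, P := succ(s(succ(m))), W := s(succ(m)) }, so X := succ(m).

succ(m)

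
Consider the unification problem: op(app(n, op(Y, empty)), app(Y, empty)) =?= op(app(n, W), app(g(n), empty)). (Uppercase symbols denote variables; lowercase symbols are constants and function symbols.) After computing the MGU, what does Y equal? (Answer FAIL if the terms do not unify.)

g(n)

Decompose op/2: app(n, op(Y, empty)) =?= app(n, W),  app(Y, empty) =?= app(g(n), empty).
Decompose app/2: n =?= n,  op(Y, empty) =?= W.
Delete trivial equation n =?= n.
Bind W := op(Y, empty); no other remaining equation mentions W.
Decompose app/2: Y =?= g(n),  empty =?= empty.
Bind Y := g(n); no other remaining equation mentions Y. Substituting into the earlier binding gives W := op(g(n), empty).
Delete trivial equation empty =?= empty.
MGU = { W ↦ op(g(n), empty), Y ↦ g(n) }, so Y ↦ g(n).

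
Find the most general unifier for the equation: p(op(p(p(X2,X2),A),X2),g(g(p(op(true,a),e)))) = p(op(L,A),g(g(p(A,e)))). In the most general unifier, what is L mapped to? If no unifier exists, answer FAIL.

p(p(op(true,a),op(true,a)),op(true,a))

Decompose p/2: op(p(p(X2,X2),A),X2) = op(L,A),  g(g(p(op(true,a),e))) = g(g(p(A,e))).
Decompose op/2: p(p(X2,X2),A) = L,  X2 = A.
Bind L := p(p(X2,X2),A); no other remaining equation mentions L.
Bind X2 := A; no other remaining equation mentions X2. Substituting into the earlier binding gives L := p(p(A,A),A).
Decompose g/1: g(p(op(true,a),e)) = g(p(A,e)).
Decompose g/1: p(op(true,a),e) = p(A,e).
Decompose p/2: op(true,a) = A,  e = e.
Bind A := op(true,a); no other remaining equation mentions A. Substituting into the earlier bindings gives L := p(p(op(true,a),op(true,a)),op(true,a)), X2 := op(true,a).
Delete trivial equation e = e.
MGU = { L ↦ p(p(op(true,a),op(true,a)),op(true,a)), X2 ↦ op(true,a), A ↦ op(true,a) }, so L ↦ p(p(op(true,a),op(true,a)),op(true,a)).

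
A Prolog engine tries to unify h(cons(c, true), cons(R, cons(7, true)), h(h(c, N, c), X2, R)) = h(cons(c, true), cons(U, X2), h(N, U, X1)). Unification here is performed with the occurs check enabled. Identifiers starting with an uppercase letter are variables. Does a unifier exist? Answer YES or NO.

Decompose h/3: cons(c, true) = cons(c, true),  cons(R, cons(7, true)) = cons(U, X2),  h(h(c, N, c), X2, R) = h(N, U, X1).
Delete trivial equation cons(c, true) = cons(c, true).
Decompose cons/2: R = U,  cons(7, true) = X2.
Bind R := U; substituting into the one remaining equation that mentions R gives: h(h(c, N, c), X2, U) = h(N, U, X1).
Bind X2 := cons(7, true); substituting into the remaining equation gives: h(h(c, N, c), cons(7, true), U) = h(N, U, X1).
Decompose h/3: h(c, N, c) = N,  cons(7, true) = U,  U = X1.
Occurs check fails: N occurs in h(c, N, c); the equation N = h(c, N, c) has no finite solution.

NO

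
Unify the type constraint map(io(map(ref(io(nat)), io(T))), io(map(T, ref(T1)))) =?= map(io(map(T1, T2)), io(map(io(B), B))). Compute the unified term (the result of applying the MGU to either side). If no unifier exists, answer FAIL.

map(io(map(ref(io(nat)), io(io(ref(ref(io(nat))))))), io(map(io(ref(ref(io(nat)))), ref(ref(io(nat))))))

Decompose map/2: io(map(ref(io(nat)), io(T))) =?= io(map(T1, T2)),  io(map(T, ref(T1))) =?= io(map(io(B), B)).
Decompose io/1: map(ref(io(nat)), io(T)) =?= map(T1, T2).
Decompose map/2: ref(io(nat)) =?= T1,  io(T) =?= T2.
Bind T1 := ref(io(nat)); substituting into the one remaining equation that mentions T1 gives: io(map(T, ref(ref(io(nat))))) =?= io(map(io(B), B)).
Bind T2 := io(T); no other remaining equation mentions T2.
Decompose io/1: map(T, ref(ref(io(nat)))) =?= map(io(B), B).
Decompose map/2: T =?= io(B),  ref(ref(io(nat))) =?= B.
Bind T := io(B); no other remaining equation mentions T. Substituting into the earlier binding gives T2 := io(io(B)).
Bind B := ref(ref(io(nat))). Substituting into the earlier bindings gives T2 := io(io(ref(ref(io(nat))))), T := io(ref(ref(io(nat)))).
Applying the MGU to either side gives map(io(map(ref(io(nat)), io(io(ref(ref(io(nat))))))), io(map(io(ref(ref(io(nat)))), ref(ref(io(nat)))))).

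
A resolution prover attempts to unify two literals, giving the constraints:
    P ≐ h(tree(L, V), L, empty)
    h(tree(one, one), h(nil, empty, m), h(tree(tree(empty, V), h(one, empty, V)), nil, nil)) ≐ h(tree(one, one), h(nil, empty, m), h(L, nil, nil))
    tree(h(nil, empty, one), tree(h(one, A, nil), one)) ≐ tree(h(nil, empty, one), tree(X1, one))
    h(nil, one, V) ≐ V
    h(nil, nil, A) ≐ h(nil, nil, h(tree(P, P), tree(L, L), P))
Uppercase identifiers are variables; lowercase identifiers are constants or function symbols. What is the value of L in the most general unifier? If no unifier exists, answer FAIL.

FAIL

Bind P := h(tree(L, V), L, empty); substituting into the one remaining equation that mentions P gives: h(nil, nil, A) ≐ h(nil, nil, h(tree(h(tree(L, V), L, empty), h(tree(L, V), L, empty)), tree(L, L), h(tree(L, V), L, empty))).
Decompose h/3: tree(one, one) ≐ tree(one, one),  h(nil, empty, m) ≐ h(nil, empty, m),  h(tree(tree(empty, V), h(one, empty, V)), nil, nil) ≐ h(L, nil, nil).
Delete trivial equation tree(one, one) ≐ tree(one, one).
Delete trivial equation h(nil, empty, m) ≐ h(nil, empty, m).
Decompose h/3: tree(tree(empty, V), h(one, empty, V)) ≐ L,  nil ≐ nil,  nil ≐ nil.
Bind L := tree(tree(empty, V), h(one, empty, V)); substituting into the one remaining equation that mentions L gives: h(nil, nil, A) ≐ h(nil, nil, h(tree(h(tree(tree(tree(empty, V), h(one, empty, V)), V), tree(tree(empty, V), h(one, empty, V)), empty), h(tree(tree(tree(empty, V), h(one, empty, V)), V), tree(tree(empty, V), h(one, empty, V)), empty)), tree(tree(tree(empty, V), h(one, empty, V)), tree(tree(empty, V), h(one, empty, V))), h(tree(tree(tree(empty, V), h(one, empty, V)), V), tree(tree(empty, V), h(one, empty, V)), empty))). Substituting into the earlier binding gives P := h(tree(tree(tree(empty, V), h(one, empty, V)), V), tree(tree(empty, V), h(one, empty, V)), empty).
Delete trivial equation nil ≐ nil.
Delete trivial equation nil ≐ nil.
Decompose tree/2: h(nil, empty, one) ≐ h(nil, empty, one),  tree(h(one, A, nil), one) ≐ tree(X1, one).
Delete trivial equation h(nil, empty, one) ≐ h(nil, empty, one).
Decompose tree/2: h(one, A, nil) ≐ X1,  one ≐ one.
Bind X1 := h(one, A, nil); no other remaining equation mentions X1.
Delete trivial equation one ≐ one.
Occurs check fails: V occurs in h(nil, one, V); the equation V ≐ h(nil, one, V) has no finite solution.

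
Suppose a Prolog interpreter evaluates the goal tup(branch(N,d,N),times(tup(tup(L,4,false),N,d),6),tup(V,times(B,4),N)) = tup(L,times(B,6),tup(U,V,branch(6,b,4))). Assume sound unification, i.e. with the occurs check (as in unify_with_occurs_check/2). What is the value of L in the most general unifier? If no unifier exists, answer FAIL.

Decompose tup/3: branch(N,d,N) = L,  times(tup(tup(L,4,false),N,d),6) = times(B,6),  tup(V,times(B,4),N) = tup(U,V,branch(6,b,4)).
Bind L := branch(N,d,N); substituting into the one remaining equation that mentions L gives: times(tup(tup(branch(N,d,N),4,false),N,d),6) = times(B,6).
Decompose times/2: tup(tup(branch(N,d,N),4,false),N,d) = B,  6 = 6.
Bind B := tup(tup(branch(N,d,N),4,false),N,d); substituting into the one remaining equation that mentions B gives: tup(V,times(tup(tup(branch(N,d,N),4,false),N,d),4),N) = tup(U,V,branch(6,b,4)).
Delete trivial equation 6 = 6.
Decompose tup/3: V = U,  times(tup(tup(branch(N,d,N),4,false),N,d),4) = V,  N = branch(6,b,4).
Bind V := U; substituting into the one remaining equation that mentions V gives: times(tup(tup(branch(N,d,N),4,false),N,d),4) = U.
Bind U := times(tup(tup(branch(N,d,N),4,false),N,d),4); no other remaining equation mentions U. Substituting into the earlier binding gives V := times(tup(tup(branch(N,d,N),4,false),N,d),4).
Bind N := branch(6,b,4). Substituting into the earlier bindings gives L := branch(branch(6,b,4),d,branch(6,b,4)), B := tup(tup(branch(branch(6,b,4),d,branch(6,b,4)),4,false),branch(6,b,4),d), V := times(tup(tup(branch(branch(6,b,4),d,branch(6,b,4)),4,false),branch(6,b,4),d),4), U := times(tup(tup(branch(branch(6,b,4),d,branch(6,b,4)),4,false),branch(6,b,4),d),4).
MGU = { L = branch(branch(6,b,4),d,branch(6,b,4)), B = tup(tup(branch(branch(6,b,4),d,branch(6,b,4)),4,false),branch(6,b,4),d), V = times(tup(tup(branch(branch(6,b,4),d,branch(6,b,4)),4,false),branch(6,b,4),d),4), U = times(tup(tup(branch(branch(6,b,4),d,branch(6,b,4)),4,false),branch(6,b,4),d),4), N = branch(6,b,4) }, so L = branch(branch(6,b,4),d,branch(6,b,4)).

branch(branch(6,b,4),d,branch(6,b,4))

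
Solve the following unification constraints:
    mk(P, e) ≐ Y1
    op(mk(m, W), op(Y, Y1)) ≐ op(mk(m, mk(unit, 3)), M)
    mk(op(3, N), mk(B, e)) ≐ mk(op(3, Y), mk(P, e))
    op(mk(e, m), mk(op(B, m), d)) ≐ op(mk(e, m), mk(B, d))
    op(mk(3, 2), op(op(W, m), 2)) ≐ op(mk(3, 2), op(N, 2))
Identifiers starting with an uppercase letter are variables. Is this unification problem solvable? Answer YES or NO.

Bind Y1 := mk(P, e); substituting into the one remaining equation that mentions Y1 gives: op(mk(m, W), op(Y, mk(P, e))) ≐ op(mk(m, mk(unit, 3)), M).
Decompose op/2: mk(m, W) ≐ mk(m, mk(unit, 3)),  op(Y, mk(P, e)) ≐ M.
Decompose mk/2: m ≐ m,  W ≐ mk(unit, 3).
Delete trivial equation m ≐ m.
Bind W := mk(unit, 3); substituting into the one remaining equation that mentions W gives: op(mk(3, 2), op(op(mk(unit, 3), m), 2)) ≐ op(mk(3, 2), op(N, 2)).
Bind M := op(Y, mk(P, e)); no other remaining equation mentions M.
Decompose mk/2: op(3, N) ≐ op(3, Y),  mk(B, e) ≐ mk(P, e).
Decompose op/2: 3 ≐ 3,  N ≐ Y.
Delete trivial equation 3 ≐ 3.
Bind N := Y; substituting into the one remaining equation that mentions N gives: op(mk(3, 2), op(op(mk(unit, 3), m), 2)) ≐ op(mk(3, 2), op(Y, 2)).
Decompose mk/2: B ≐ P,  e ≐ e.
Bind B := P; substituting into the one remaining equation that mentions B gives: op(mk(e, m), mk(op(P, m), d)) ≐ op(mk(e, m), mk(P, d)).
Delete trivial equation e ≐ e.
Decompose op/2: mk(e, m) ≐ mk(e, m),  mk(op(P, m), d) ≐ mk(P, d).
Delete trivial equation mk(e, m) ≐ mk(e, m).
Decompose mk/2: op(P, m) ≐ P,  d ≐ d.
Occurs check fails: P occurs in op(P, m); the equation P ≐ op(P, m) has no finite solution.

NO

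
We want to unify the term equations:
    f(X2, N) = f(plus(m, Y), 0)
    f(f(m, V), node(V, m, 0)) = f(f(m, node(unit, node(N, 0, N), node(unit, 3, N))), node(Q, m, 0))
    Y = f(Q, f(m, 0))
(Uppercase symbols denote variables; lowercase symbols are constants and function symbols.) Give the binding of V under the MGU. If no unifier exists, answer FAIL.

Decompose f/2: X2 = plus(m, Y),  N = 0.
Bind X2 := plus(m, Y); no other remaining equation mentions X2.
Bind N := 0; substituting into the one remaining equation that mentions N gives: f(f(m, V), node(V, m, 0)) = f(f(m, node(unit, node(0, 0, 0), node(unit, 3, 0))), node(Q, m, 0)).
Decompose f/2: f(m, V) = f(m, node(unit, node(0, 0, 0), node(unit, 3, 0))),  node(V, m, 0) = node(Q, m, 0).
Decompose f/2: m = m,  V = node(unit, node(0, 0, 0), node(unit, 3, 0)).
Delete trivial equation m = m.
Bind V := node(unit, node(0, 0, 0), node(unit, 3, 0)); substituting into the one remaining equation that mentions V gives: node(node(unit, node(0, 0, 0), node(unit, 3, 0)), m, 0) = node(Q, m, 0).
Decompose node/3: node(unit, node(0, 0, 0), node(unit, 3, 0)) = Q,  m = m,  0 = 0.
Bind Q := node(unit, node(0, 0, 0), node(unit, 3, 0)); substituting into the one remaining equation that mentions Q gives: Y = f(node(unit, node(0, 0, 0), node(unit, 3, 0)), f(m, 0)).
Delete trivial equation m = m.
Delete trivial equation 0 = 0.
Bind Y := f(node(unit, node(0, 0, 0), node(unit, 3, 0)), f(m, 0)). Substituting into the earlier binding gives X2 := plus(m, f(node(unit, node(0, 0, 0), node(unit, 3, 0)), f(m, 0))).
MGU = { X2 := plus(m, f(node(unit, node(0, 0, 0), node(unit, 3, 0)), f(m, 0))), N := 0, V := node(unit, node(0, 0, 0), node(unit, 3, 0)), Q := node(unit, node(0, 0, 0), node(unit, 3, 0)), Y := f(node(unit, node(0, 0, 0), node(unit, 3, 0)), f(m, 0)) }, so V := node(unit, node(0, 0, 0), node(unit, 3, 0)).

node(unit, node(0, 0, 0), node(unit, 3, 0))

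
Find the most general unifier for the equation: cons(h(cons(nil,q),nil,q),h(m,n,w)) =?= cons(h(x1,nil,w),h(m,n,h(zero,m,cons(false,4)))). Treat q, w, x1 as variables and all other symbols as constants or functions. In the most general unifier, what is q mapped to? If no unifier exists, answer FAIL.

h(zero,m,cons(false,4))

Decompose cons/2: h(cons(nil,q),nil,q) =?= h(x1,nil,w),  h(m,n,w) =?= h(m,n,h(zero,m,cons(false,4))).
Decompose h/3: cons(nil,q) =?= x1,  nil =?= nil,  q =?= w.
Bind x1 := cons(nil,q); no other remaining equation mentions x1.
Delete trivial equation nil =?= nil.
Bind q := w; no other remaining equation mentions q. Substituting into the earlier binding gives x1 := cons(nil,w).
Decompose h/3: m =?= m,  n =?= n,  w =?= h(zero,m,cons(false,4)).
Delete trivial equation m =?= m.
Delete trivial equation n =?= n.
Bind w := h(zero,m,cons(false,4)). Substituting into the earlier bindings gives x1 := cons(nil,h(zero,m,cons(false,4))), q := h(zero,m,cons(false,4)).
MGU = { x1 ↦ cons(nil,h(zero,m,cons(false,4))), q ↦ h(zero,m,cons(false,4)), w ↦ h(zero,m,cons(false,4)) }, so q ↦ h(zero,m,cons(false,4)).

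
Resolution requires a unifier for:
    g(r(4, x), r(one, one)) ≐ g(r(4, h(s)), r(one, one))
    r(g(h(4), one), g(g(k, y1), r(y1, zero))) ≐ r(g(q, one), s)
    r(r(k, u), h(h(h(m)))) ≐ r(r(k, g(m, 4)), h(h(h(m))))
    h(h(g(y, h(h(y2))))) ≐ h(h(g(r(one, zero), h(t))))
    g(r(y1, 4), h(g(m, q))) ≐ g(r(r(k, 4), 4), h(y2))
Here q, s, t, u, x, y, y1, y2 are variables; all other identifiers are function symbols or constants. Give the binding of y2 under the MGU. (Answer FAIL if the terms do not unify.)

Decompose g/2: r(4, x) ≐ r(4, h(s)),  r(one, one) ≐ r(one, one).
Decompose r/2: 4 ≐ 4,  x ≐ h(s).
Delete trivial equation 4 ≐ 4.
Bind x := h(s); no other remaining equation mentions x.
Delete trivial equation r(one, one) ≐ r(one, one).
Decompose r/2: g(h(4), one) ≐ g(q, one),  g(g(k, y1), r(y1, zero)) ≐ s.
Decompose g/2: h(4) ≐ q,  one ≐ one.
Bind q := h(4); substituting into the one remaining equation that mentions q gives: g(r(y1, 4), h(g(m, h(4)))) ≐ g(r(r(k, 4), 4), h(y2)).
Delete trivial equation one ≐ one.
Bind s := g(g(k, y1), r(y1, zero)); no other remaining equation mentions s. Substituting into the earlier binding gives x := h(g(g(k, y1), r(y1, zero))).
Decompose r/2: r(k, u) ≐ r(k, g(m, 4)),  h(h(h(m))) ≐ h(h(h(m))).
Decompose r/2: k ≐ k,  u ≐ g(m, 4).
Delete trivial equation k ≐ k.
Bind u := g(m, 4); no other remaining equation mentions u.
Delete trivial equation h(h(h(m))) ≐ h(h(h(m))).
Decompose h/1: h(g(y, h(h(y2)))) ≐ h(g(r(one, zero), h(t))).
Decompose h/1: g(y, h(h(y2))) ≐ g(r(one, zero), h(t)).
Decompose g/2: y ≐ r(one, zero),  h(h(y2)) ≐ h(t).
Bind y := r(one, zero); no other remaining equation mentions y.
Decompose h/1: h(y2) ≐ t.
Bind t := h(y2); no other remaining equation mentions t.
Decompose g/2: r(y1, 4) ≐ r(r(k, 4), 4),  h(g(m, h(4))) ≐ h(y2).
Decompose r/2: y1 ≐ r(k, 4),  4 ≐ 4.
Bind y1 := r(k, 4); no other remaining equation mentions y1. Substituting into the earlier bindings gives x := h(g(g(k, r(k, 4)), r(r(k, 4), zero))), s := g(g(k, r(k, 4)), r(r(k, 4), zero)).
Delete trivial equation 4 ≐ 4.
Decompose h/1: g(m, h(4)) ≐ y2.
Bind y2 := g(m, h(4)). Substituting into the earlier binding gives t := h(g(m, h(4))).
MGU = { x -> h(g(g(k, r(k, 4)), r(r(k, 4), zero))), q -> h(4), s -> g(g(k, r(k, 4)), r(r(k, 4), zero)), u -> g(m, 4), y -> r(one, zero), t -> h(g(m, h(4))), y1 -> r(k, 4), y2 -> g(m, h(4)) }, so y2 -> g(m, h(4)).

g(m, h(4))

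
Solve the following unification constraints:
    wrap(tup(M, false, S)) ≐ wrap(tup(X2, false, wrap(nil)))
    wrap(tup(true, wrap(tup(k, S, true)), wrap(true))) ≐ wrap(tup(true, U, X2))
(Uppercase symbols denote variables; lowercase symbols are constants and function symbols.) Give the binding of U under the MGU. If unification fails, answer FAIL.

Decompose wrap/1: tup(M, false, S) ≐ tup(X2, false, wrap(nil)).
Decompose tup/3: M ≐ X2,  false ≐ false,  S ≐ wrap(nil).
Bind M := X2; no other remaining equation mentions M.
Delete trivial equation false ≐ false.
Bind S := wrap(nil); substituting into the remaining equation gives: wrap(tup(true, wrap(tup(k, wrap(nil), true)), wrap(true))) ≐ wrap(tup(true, U, X2)).
Decompose wrap/1: tup(true, wrap(tup(k, wrap(nil), true)), wrap(true)) ≐ tup(true, U, X2).
Decompose tup/3: true ≐ true,  wrap(tup(k, wrap(nil), true)) ≐ U,  wrap(true) ≐ X2.
Delete trivial equation true ≐ true.
Bind U := wrap(tup(k, wrap(nil), true)); no other remaining equation mentions U.
Bind X2 := wrap(true). Substituting into the earlier binding gives M := wrap(true).
MGU = { M ↦ wrap(true), S ↦ wrap(nil), U ↦ wrap(tup(k, wrap(nil), true)), X2 ↦ wrap(true) }, so U ↦ wrap(tup(k, wrap(nil), true)).

wrap(tup(k, wrap(nil), true))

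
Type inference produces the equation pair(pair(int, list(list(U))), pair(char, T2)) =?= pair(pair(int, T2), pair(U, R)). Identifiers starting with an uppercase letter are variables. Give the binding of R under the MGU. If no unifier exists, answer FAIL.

list(list(char))

Decompose pair/2: pair(int, list(list(U))) =?= pair(int, T2),  pair(char, T2) =?= pair(U, R).
Decompose pair/2: int =?= int,  list(list(U)) =?= T2.
Delete trivial equation int =?= int.
Bind T2 := list(list(U)); substituting into the remaining equation gives: pair(char, list(list(U))) =?= pair(U, R).
Decompose pair/2: char =?= U,  list(list(U)) =?= R.
Bind U := char; substituting into the remaining equation gives: list(list(char)) =?= R. Substituting into the earlier binding gives T2 := list(list(char)).
Bind R := list(list(char)).
MGU = { T2 ↦ list(list(char)), U ↦ char, R ↦ list(list(char)) }, so R ↦ list(list(char)).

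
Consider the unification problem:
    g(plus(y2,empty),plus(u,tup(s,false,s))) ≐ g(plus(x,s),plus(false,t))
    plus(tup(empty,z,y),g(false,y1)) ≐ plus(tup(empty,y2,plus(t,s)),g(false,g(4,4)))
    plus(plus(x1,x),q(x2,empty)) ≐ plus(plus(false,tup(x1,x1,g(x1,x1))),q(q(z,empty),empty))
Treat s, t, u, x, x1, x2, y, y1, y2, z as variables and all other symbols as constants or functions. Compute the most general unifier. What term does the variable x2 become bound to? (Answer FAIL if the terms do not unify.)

q(tup(false,false,g(false,false)),empty)

Decompose g/2: plus(y2,empty) ≐ plus(x,s),  plus(u,tup(s,false,s)) ≐ plus(false,t).
Decompose plus/2: y2 ≐ x,  empty ≐ s.
Bind y2 := x; substituting into the one remaining equation that mentions y2 gives: plus(tup(empty,z,y),g(false,y1)) ≐ plus(tup(empty,x,plus(t,s)),g(false,g(4,4))).
Bind s := empty; substituting into the 2 remaining equations that mention s gives: plus(u,tup(empty,false,empty)) ≐ plus(false,t),  plus(tup(empty,z,y),g(false,y1)) ≐ plus(tup(empty,x,plus(t,empty)),g(false,g(4,4))).
Decompose plus/2: u ≐ false,  tup(empty,false,empty) ≐ t.
Bind u := false; no other remaining equation mentions u.
Bind t := tup(empty,false,empty); substituting into the one remaining equation that mentions t gives: plus(tup(empty,z,y),g(false,y1)) ≐ plus(tup(empty,x,plus(tup(empty,false,empty),empty)),g(false,g(4,4))).
Decompose plus/2: tup(empty,z,y) ≐ tup(empty,x,plus(tup(empty,false,empty),empty)),  g(false,y1) ≐ g(false,g(4,4)).
Decompose tup/3: empty ≐ empty,  z ≐ x,  y ≐ plus(tup(empty,false,empty),empty).
Delete trivial equation empty ≐ empty.
Bind z := x; substituting into the one remaining equation that mentions z gives: plus(plus(x1,x),q(x2,empty)) ≐ plus(plus(false,tup(x1,x1,g(x1,x1))),q(q(x,empty),empty)).
Bind y := plus(tup(empty,false,empty),empty); no other remaining equation mentions y.
Decompose g/2: false ≐ false,  y1 ≐ g(4,4).
Delete trivial equation false ≐ false.
Bind y1 := g(4,4); no other remaining equation mentions y1.
Decompose plus/2: plus(x1,x) ≐ plus(false,tup(x1,x1,g(x1,x1))),  q(x2,empty) ≐ q(q(x,empty),empty).
Decompose plus/2: x1 ≐ false,  x ≐ tup(x1,x1,g(x1,x1)).
Bind x1 := false; substituting into the one remaining equation that mentions x1 gives: x ≐ tup(false,false,g(false,false)).
Bind x := tup(false,false,g(false,false)); substituting into the remaining equation gives: q(x2,empty) ≐ q(q(tup(false,false,g(false,false)),empty),empty). Substituting into the earlier bindings gives y2 := tup(false,false,g(false,false)), z := tup(false,false,g(false,false)).
Decompose q/2: x2 ≐ q(tup(false,false,g(false,false)),empty),  empty ≐ empty.
Bind x2 := q(tup(false,false,g(false,false)),empty); no other remaining equation mentions x2.
Delete trivial equation empty ≐ empty.
MGU = { y2 -> tup(false,false,g(false,false)), s -> empty, u -> false, t -> tup(empty,false,empty), z -> tup(false,false,g(false,false)), y -> plus(tup(empty,false,empty),empty), y1 -> g(4,4), x1 -> false, x -> tup(false,false,g(false,false)), x2 -> q(tup(false,false,g(false,false)),empty) }, so x2 -> q(tup(false,false,g(false,false)),empty).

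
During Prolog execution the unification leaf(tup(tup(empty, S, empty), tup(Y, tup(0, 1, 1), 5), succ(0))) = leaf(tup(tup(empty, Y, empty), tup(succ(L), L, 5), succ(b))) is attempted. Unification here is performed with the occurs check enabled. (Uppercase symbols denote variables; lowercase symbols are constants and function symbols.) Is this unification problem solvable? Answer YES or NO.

NO

Decompose leaf/1: tup(tup(empty, S, empty), tup(Y, tup(0, 1, 1), 5), succ(0)) = tup(tup(empty, Y, empty), tup(succ(L), L, 5), succ(b)).
Decompose tup/3: tup(empty, S, empty) = tup(empty, Y, empty),  tup(Y, tup(0, 1, 1), 5) = tup(succ(L), L, 5),  succ(0) = succ(b).
Decompose tup/3: empty = empty,  S = Y,  empty = empty.
Delete trivial equation empty = empty.
Bind S := Y; no other remaining equation mentions S.
Delete trivial equation empty = empty.
Decompose tup/3: Y = succ(L),  tup(0, 1, 1) = L,  5 = 5.
Bind Y := succ(L); no other remaining equation mentions Y. Substituting into the earlier binding gives S := succ(L).
Bind L := tup(0, 1, 1); no other remaining equation mentions L. Substituting into the earlier bindings gives S := succ(tup(0, 1, 1)), Y := succ(tup(0, 1, 1)).
Delete trivial equation 5 = 5.
Decompose succ/1: 0 = b.
Clash: constants 0 and b differ; no unifier exists.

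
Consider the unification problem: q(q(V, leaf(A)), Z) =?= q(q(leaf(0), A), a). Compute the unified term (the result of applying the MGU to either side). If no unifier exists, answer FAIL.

Decompose q/2: q(V, leaf(A)) =?= q(leaf(0), A),  Z =?= a.
Decompose q/2: V =?= leaf(0),  leaf(A) =?= A.
Bind V := leaf(0); no other remaining equation mentions V.
Occurs check fails: A occurs in leaf(A); the equation A =?= leaf(A) has no finite solution.

FAIL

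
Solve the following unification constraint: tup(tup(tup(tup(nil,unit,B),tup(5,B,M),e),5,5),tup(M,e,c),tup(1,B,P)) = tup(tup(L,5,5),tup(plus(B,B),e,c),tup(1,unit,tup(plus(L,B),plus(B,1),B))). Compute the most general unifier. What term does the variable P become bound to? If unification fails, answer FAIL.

tup(plus(tup(tup(nil,unit,unit),tup(5,unit,plus(unit,unit)),e),unit),plus(unit,1),unit)

Decompose tup/3: tup(tup(tup(nil,unit,B),tup(5,B,M),e),5,5) = tup(L,5,5),  tup(M,e,c) = tup(plus(B,B),e,c),  tup(1,B,P) = tup(1,unit,tup(plus(L,B),plus(B,1),B)).
Decompose tup/3: tup(tup(nil,unit,B),tup(5,B,M),e) = L,  5 = 5,  5 = 5.
Bind L := tup(tup(nil,unit,B),tup(5,B,M),e); substituting into the one remaining equation that mentions L gives: tup(1,B,P) = tup(1,unit,tup(plus(tup(tup(nil,unit,B),tup(5,B,M),e),B),plus(B,1),B)).
Delete trivial equation 5 = 5.
Delete trivial equation 5 = 5.
Decompose tup/3: M = plus(B,B),  e = e,  c = c.
Bind M := plus(B,B); substituting into the one remaining equation that mentions M gives: tup(1,B,P) = tup(1,unit,tup(plus(tup(tup(nil,unit,B),tup(5,B,plus(B,B)),e),B),plus(B,1),B)). Substituting into the earlier binding gives L := tup(tup(nil,unit,B),tup(5,B,plus(B,B)),e).
Delete trivial equation e = e.
Delete trivial equation c = c.
Decompose tup/3: 1 = 1,  B = unit,  P = tup(plus(tup(tup(nil,unit,B),tup(5,B,plus(B,B)),e),B),plus(B,1),B).
Delete trivial equation 1 = 1.
Bind B := unit; substituting into the remaining equation gives: P = tup(plus(tup(tup(nil,unit,unit),tup(5,unit,plus(unit,unit)),e),unit),plus(unit,1),unit). Substituting into the earlier bindings gives L := tup(tup(nil,unit,unit),tup(5,unit,plus(unit,unit)),e), M := plus(unit,unit).
Bind P := tup(plus(tup(tup(nil,unit,unit),tup(5,unit,plus(unit,unit)),e),unit),plus(unit,1),unit).
MGU = { L ↦ tup(tup(nil,unit,unit),tup(5,unit,plus(unit,unit)),e), M ↦ plus(unit,unit), B ↦ unit, P ↦ tup(plus(tup(tup(nil,unit,unit),tup(5,unit,plus(unit,unit)),e),unit),plus(unit,1),unit) }, so P ↦ tup(plus(tup(tup(nil,unit,unit),tup(5,unit,plus(unit,unit)),e),unit),plus(unit,1),unit).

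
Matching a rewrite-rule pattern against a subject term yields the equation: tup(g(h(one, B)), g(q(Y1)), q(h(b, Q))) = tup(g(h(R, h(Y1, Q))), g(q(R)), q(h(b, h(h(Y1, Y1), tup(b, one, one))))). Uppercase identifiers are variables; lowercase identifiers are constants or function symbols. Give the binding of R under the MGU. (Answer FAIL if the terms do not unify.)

one

Decompose tup/3: g(h(one, B)) = g(h(R, h(Y1, Q))),  g(q(Y1)) = g(q(R)),  q(h(b, Q)) = q(h(b, h(h(Y1, Y1), tup(b, one, one)))).
Decompose g/1: h(one, B) = h(R, h(Y1, Q)).
Decompose h/2: one = R,  B = h(Y1, Q).
Bind R := one; substituting into the one remaining equation that mentions R gives: g(q(Y1)) = g(q(one)).
Bind B := h(Y1, Q); no other remaining equation mentions B.
Decompose g/1: q(Y1) = q(one).
Decompose q/1: Y1 = one.
Bind Y1 := one; substituting into the remaining equation gives: q(h(b, Q)) = q(h(b, h(h(one, one), tup(b, one, one)))). Substituting into the earlier binding gives B := h(one, Q).
Decompose q/1: h(b, Q) = h(b, h(h(one, one), tup(b, one, one))).
Decompose h/2: b = b,  Q = h(h(one, one), tup(b, one, one)).
Delete trivial equation b = b.
Bind Q := h(h(one, one), tup(b, one, one)). Substituting into the earlier binding gives B := h(one, h(h(one, one), tup(b, one, one))).
MGU = { R := one, B := h(one, h(h(one, one), tup(b, one, one))), Y1 := one, Q := h(h(one, one), tup(b, one, one)) }, so R := one.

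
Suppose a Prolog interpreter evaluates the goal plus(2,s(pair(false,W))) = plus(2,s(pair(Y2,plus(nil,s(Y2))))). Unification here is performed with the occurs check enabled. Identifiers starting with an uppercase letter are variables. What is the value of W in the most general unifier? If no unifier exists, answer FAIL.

Decompose plus/2: 2 = 2,  s(pair(false,W)) = s(pair(Y2,plus(nil,s(Y2)))).
Delete trivial equation 2 = 2.
Decompose s/1: pair(false,W) = pair(Y2,plus(nil,s(Y2))).
Decompose pair/2: false = Y2,  W = plus(nil,s(Y2)).
Bind Y2 := false; substituting into the remaining equation gives: W = plus(nil,s(false)).
Bind W := plus(nil,s(false)).
MGU = { Y2 ↦ false, W ↦ plus(nil,s(false)) }, so W ↦ plus(nil,s(false)).

plus(nil,s(false))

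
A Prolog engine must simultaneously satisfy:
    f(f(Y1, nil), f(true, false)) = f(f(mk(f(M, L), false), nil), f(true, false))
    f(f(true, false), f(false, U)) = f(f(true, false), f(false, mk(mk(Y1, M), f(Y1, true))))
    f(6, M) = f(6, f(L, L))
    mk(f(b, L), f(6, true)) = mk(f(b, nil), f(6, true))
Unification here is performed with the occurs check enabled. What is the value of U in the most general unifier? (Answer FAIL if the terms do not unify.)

Decompose f/2: f(Y1, nil) = f(mk(f(M, L), false), nil),  f(true, false) = f(true, false).
Decompose f/2: Y1 = mk(f(M, L), false),  nil = nil.
Bind Y1 := mk(f(M, L), false); substituting into the one remaining equation that mentions Y1 gives: f(f(true, false), f(false, U)) = f(f(true, false), f(false, mk(mk(mk(f(M, L), false), M), f(mk(f(M, L), false), true)))).
Delete trivial equation nil = nil.
Delete trivial equation f(true, false) = f(true, false).
Decompose f/2: f(true, false) = f(true, false),  f(false, U) = f(false, mk(mk(mk(f(M, L), false), M), f(mk(f(M, L), false), true))).
Delete trivial equation f(true, false) = f(true, false).
Decompose f/2: false = false,  U = mk(mk(mk(f(M, L), false), M), f(mk(f(M, L), false), true)).
Delete trivial equation false = false.
Bind U := mk(mk(mk(f(M, L), false), M), f(mk(f(M, L), false), true)); no other remaining equation mentions U.
Decompose f/2: 6 = 6,  M = f(L, L).
Delete trivial equation 6 = 6.
Bind M := f(L, L); no other remaining equation mentions M. Substituting into the earlier bindings gives Y1 := mk(f(f(L, L), L), false), U := mk(mk(mk(f(f(L, L), L), false), f(L, L)), f(mk(f(f(L, L), L), false), true)).
Decompose mk/2: f(b, L) = f(b, nil),  f(6, true) = f(6, true).
Decompose f/2: b = b,  L = nil.
Delete trivial equation b = b.
Bind L := nil; no other remaining equation mentions L. Substituting into the earlier bindings gives Y1 := mk(f(f(nil, nil), nil), false), U := mk(mk(mk(f(f(nil, nil), nil), false), f(nil, nil)), f(mk(f(f(nil, nil), nil), false), true)), M := f(nil, nil).
Delete trivial equation f(6, true) = f(6, true).
MGU = { Y1 = mk(f(f(nil, nil), nil), false), U = mk(mk(mk(f(f(nil, nil), nil), false), f(nil, nil)), f(mk(f(f(nil, nil), nil), false), true)), M = f(nil, nil), L = nil }, so U = mk(mk(mk(f(f(nil, nil), nil), false), f(nil, nil)), f(mk(f(f(nil, nil), nil), false), true)).

mk(mk(mk(f(f(nil, nil), nil), false), f(nil, nil)), f(mk(f(f(nil, nil), nil), false), true))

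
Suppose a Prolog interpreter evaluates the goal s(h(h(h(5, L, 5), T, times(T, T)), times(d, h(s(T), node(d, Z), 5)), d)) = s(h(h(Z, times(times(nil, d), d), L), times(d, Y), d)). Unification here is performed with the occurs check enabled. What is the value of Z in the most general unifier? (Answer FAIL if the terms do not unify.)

h(5, times(times(times(nil, d), d), times(times(nil, d), d)), 5)

Decompose s/1: h(h(h(5, L, 5), T, times(T, T)), times(d, h(s(T), node(d, Z), 5)), d) = h(h(Z, times(times(nil, d), d), L), times(d, Y), d).
Decompose h/3: h(h(5, L, 5), T, times(T, T)) = h(Z, times(times(nil, d), d), L),  times(d, h(s(T), node(d, Z), 5)) = times(d, Y),  d = d.
Decompose h/3: h(5, L, 5) = Z,  T = times(times(nil, d), d),  times(T, T) = L.
Bind Z := h(5, L, 5); substituting into the one remaining equation that mentions Z gives: times(d, h(s(T), node(d, h(5, L, 5)), 5)) = times(d, Y).
Bind T := times(times(nil, d), d); substituting into the 2 remaining equations that mention T gives: times(times(times(nil, d), d), times(times(nil, d), d)) = L,  times(d, h(s(times(times(nil, d), d)), node(d, h(5, L, 5)), 5)) = times(d, Y).
Bind L := times(times(times(nil, d), d), times(times(nil, d), d)); substituting into the one remaining equation that mentions L gives: times(d, h(s(times(times(nil, d), d)), node(d, h(5, times(times(times(nil, d), d), times(times(nil, d), d)), 5)), 5)) = times(d, Y). Substituting into the earlier binding gives Z := h(5, times(times(times(nil, d), d), times(times(nil, d), d)), 5).
Decompose times/2: d = d,  h(s(times(times(nil, d), d)), node(d, h(5, times(times(times(nil, d), d), times(times(nil, d), d)), 5)), 5) = Y.
Delete trivial equation d = d.
Bind Y := h(s(times(times(nil, d), d)), node(d, h(5, times(times(times(nil, d), d), times(times(nil, d), d)), 5)), 5); no other remaining equation mentions Y.
Delete trivial equation d = d.
MGU = { Z -> h(5, times(times(times(nil, d), d), times(times(nil, d), d)), 5), T -> times(times(nil, d), d), L -> times(times(times(nil, d), d), times(times(nil, d), d)), Y -> h(s(times(times(nil, d), d)), node(d, h(5, times(times(times(nil, d), d), times(times(nil, d), d)), 5)), 5) }, so Z -> h(5, times(times(times(nil, d), d), times(times(nil, d), d)), 5).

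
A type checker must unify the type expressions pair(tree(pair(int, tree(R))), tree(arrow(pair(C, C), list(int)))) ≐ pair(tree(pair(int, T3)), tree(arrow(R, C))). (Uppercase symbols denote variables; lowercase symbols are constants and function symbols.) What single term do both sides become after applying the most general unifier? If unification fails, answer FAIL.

pair(tree(pair(int, tree(pair(list(int), list(int))))), tree(arrow(pair(list(int), list(int)), list(int))))

Decompose pair/2: tree(pair(int, tree(R))) ≐ tree(pair(int, T3)),  tree(arrow(pair(C, C), list(int))) ≐ tree(arrow(R, C)).
Decompose tree/1: pair(int, tree(R)) ≐ pair(int, T3).
Decompose pair/2: int ≐ int,  tree(R) ≐ T3.
Delete trivial equation int ≐ int.
Bind T3 := tree(R); no other remaining equation mentions T3.
Decompose tree/1: arrow(pair(C, C), list(int)) ≐ arrow(R, C).
Decompose arrow/2: pair(C, C) ≐ R,  list(int) ≐ C.
Bind R := pair(C, C); no other remaining equation mentions R. Substituting into the earlier binding gives T3 := tree(pair(C, C)).
Bind C := list(int). Substituting into the earlier bindings gives T3 := tree(pair(list(int), list(int))), R := pair(list(int), list(int)).
Applying the MGU to either side gives pair(tree(pair(int, tree(pair(list(int), list(int))))), tree(arrow(pair(list(int), list(int)), list(int)))).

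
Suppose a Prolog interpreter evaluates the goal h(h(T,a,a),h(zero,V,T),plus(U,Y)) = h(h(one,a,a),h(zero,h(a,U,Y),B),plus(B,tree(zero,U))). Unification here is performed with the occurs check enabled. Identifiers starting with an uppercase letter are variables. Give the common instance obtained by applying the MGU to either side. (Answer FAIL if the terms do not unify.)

h(h(one,a,a),h(zero,h(a,one,tree(zero,one)),one),plus(one,tree(zero,one)))

Decompose h/3: h(T,a,a) = h(one,a,a),  h(zero,V,T) = h(zero,h(a,U,Y),B),  plus(U,Y) = plus(B,tree(zero,U)).
Decompose h/3: T = one,  a = a,  a = a.
Bind T := one; substituting into the one remaining equation that mentions T gives: h(zero,V,one) = h(zero,h(a,U,Y),B).
Delete trivial equation a = a.
Delete trivial equation a = a.
Decompose h/3: zero = zero,  V = h(a,U,Y),  one = B.
Delete trivial equation zero = zero.
Bind V := h(a,U,Y); no other remaining equation mentions V.
Bind B := one; substituting into the remaining equation gives: plus(U,Y) = plus(one,tree(zero,U)).
Decompose plus/2: U = one,  Y = tree(zero,U).
Bind U := one; substituting into the remaining equation gives: Y = tree(zero,one). Substituting into the earlier binding gives V := h(a,one,Y).
Bind Y := tree(zero,one). Substituting into the earlier binding gives V := h(a,one,tree(zero,one)).
Applying the MGU to either side gives h(h(one,a,a),h(zero,h(a,one,tree(zero,one)),one),plus(one,tree(zero,one))).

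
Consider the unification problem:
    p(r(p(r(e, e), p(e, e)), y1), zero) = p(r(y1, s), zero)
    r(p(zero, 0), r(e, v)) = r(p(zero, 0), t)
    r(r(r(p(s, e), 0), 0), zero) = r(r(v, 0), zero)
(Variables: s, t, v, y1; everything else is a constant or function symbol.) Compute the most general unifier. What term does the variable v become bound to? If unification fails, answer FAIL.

Decompose p/2: r(p(r(e, e), p(e, e)), y1) = r(y1, s),  zero = zero.
Decompose r/2: p(r(e, e), p(e, e)) = y1,  y1 = s.
Bind y1 := p(r(e, e), p(e, e)); substituting into the one remaining equation that mentions y1 gives: p(r(e, e), p(e, e)) = s.
Bind s := p(r(e, e), p(e, e)); substituting into the one remaining equation that mentions s gives: r(r(r(p(p(r(e, e), p(e, e)), e), 0), 0), zero) = r(r(v, 0), zero).
Delete trivial equation zero = zero.
Decompose r/2: p(zero, 0) = p(zero, 0),  r(e, v) = t.
Delete trivial equation p(zero, 0) = p(zero, 0).
Bind t := r(e, v); no other remaining equation mentions t.
Decompose r/2: r(r(p(p(r(e, e), p(e, e)), e), 0), 0) = r(v, 0),  zero = zero.
Decompose r/2: r(p(p(r(e, e), p(e, e)), e), 0) = v,  0 = 0.
Bind v := r(p(p(r(e, e), p(e, e)), e), 0); no other remaining equation mentions v. Substituting into the earlier binding gives t := r(e, r(p(p(r(e, e), p(e, e)), e), 0)).
Delete trivial equation 0 = 0.
Delete trivial equation zero = zero.
MGU = { y1 ↦ p(r(e, e), p(e, e)), s ↦ p(r(e, e), p(e, e)), t ↦ r(e, r(p(p(r(e, e), p(e, e)), e), 0)), v ↦ r(p(p(r(e, e), p(e, e)), e), 0) }, so v ↦ r(p(p(r(e, e), p(e, e)), e), 0).

r(p(p(r(e, e), p(e, e)), e), 0)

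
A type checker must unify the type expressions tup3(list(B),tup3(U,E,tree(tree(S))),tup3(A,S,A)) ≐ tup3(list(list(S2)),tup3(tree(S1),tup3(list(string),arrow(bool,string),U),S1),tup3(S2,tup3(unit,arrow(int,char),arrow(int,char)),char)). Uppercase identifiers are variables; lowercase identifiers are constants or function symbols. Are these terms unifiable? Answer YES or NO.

Decompose tup3/3: list(B) ≐ list(list(S2)),  tup3(U,E,tree(tree(S))) ≐ tup3(tree(S1),tup3(list(string),arrow(bool,string),U),S1),  tup3(A,S,A) ≐ tup3(S2,tup3(unit,arrow(int,char),arrow(int,char)),char).
Decompose list/1: B ≐ list(S2).
Bind B := list(S2); no other remaining equation mentions B.
Decompose tup3/3: U ≐ tree(S1),  E ≐ tup3(list(string),arrow(bool,string),U),  tree(tree(S)) ≐ S1.
Bind U := tree(S1); substituting into the one remaining equation that mentions U gives: E ≐ tup3(list(string),arrow(bool,string),tree(S1)).
Bind E := tup3(list(string),arrow(bool,string),tree(S1)); no other remaining equation mentions E.
Bind S1 := tree(tree(S)); no other remaining equation mentions S1. Substituting into the earlier bindings gives U := tree(tree(tree(S))), E := tup3(list(string),arrow(bool,string),tree(tree(tree(S)))).
Decompose tup3/3: A ≐ S2,  S ≐ tup3(unit,arrow(int,char),arrow(int,char)),  A ≐ char.
Bind A := S2; substituting into the one remaining equation that mentions A gives: S2 ≐ char.
Bind S := tup3(unit,arrow(int,char),arrow(int,char)); no other remaining equation mentions S. Substituting into the earlier bindings gives U := tree(tree(tree(tup3(unit,arrow(int,char),arrow(int,char))))), E := tup3(list(string),arrow(bool,string),tree(tree(tree(tup3(unit,arrow(int,char),arrow(int,char)))))), S1 := tree(tree(tup3(unit,arrow(int,char),arrow(int,char)))).
Bind S2 := char. Substituting into the earlier bindings gives B := list(char), A := char.
No equations remain and no clash or occurs-check failure arose, so a unifier exists.

YES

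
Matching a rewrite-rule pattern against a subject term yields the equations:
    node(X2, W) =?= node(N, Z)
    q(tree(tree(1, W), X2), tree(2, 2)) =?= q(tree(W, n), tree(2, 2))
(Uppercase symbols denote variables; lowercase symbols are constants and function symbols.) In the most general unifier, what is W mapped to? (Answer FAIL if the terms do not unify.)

Decompose node/2: X2 =?= N,  W =?= Z.
Bind X2 := N; substituting into the one remaining equation that mentions X2 gives: q(tree(tree(1, W), N), tree(2, 2)) =?= q(tree(W, n), tree(2, 2)).
Bind W := Z; substituting into the remaining equation gives: q(tree(tree(1, Z), N), tree(2, 2)) =?= q(tree(Z, n), tree(2, 2)).
Decompose q/2: tree(tree(1, Z), N) =?= tree(Z, n),  tree(2, 2) =?= tree(2, 2).
Decompose tree/2: tree(1, Z) =?= Z,  N =?= n.
Occurs check fails: Z occurs in tree(1, Z); the equation Z =?= tree(1, Z) has no finite solution.

FAIL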